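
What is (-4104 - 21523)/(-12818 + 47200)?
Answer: -25627/34382 ≈ -0.74536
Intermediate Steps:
(-4104 - 21523)/(-12818 + 47200) = -25627/34382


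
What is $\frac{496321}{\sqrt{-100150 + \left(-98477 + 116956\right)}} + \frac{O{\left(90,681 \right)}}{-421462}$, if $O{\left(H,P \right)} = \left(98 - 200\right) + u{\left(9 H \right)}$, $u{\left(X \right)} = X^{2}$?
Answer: $- \frac{327999}{210731} - \frac{496321 i \sqrt{81671}}{81671} \approx -1.5565 - 1736.7 i$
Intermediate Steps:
$O{\left(H,P \right)} = -102 + 81 H^{2}$ ($O{\left(H,P \right)} = \left(98 - 200\right) + \left(9 H\right)^{2} = -102 + 81 H^{2}$)
$\frac{496321}{\sqrt{-100150 + \left(-98477 + 116956\right)}} + \frac{O{\left(90,681 \right)}}{-421462} = \frac{496321}{\sqrt{-100150 + \left(-98477 + 116956\right)}} + \frac{-102 + 81 \cdot 90^{2}}{-421462} = \frac{496321}{\sqrt{-100150 + 18479}} + \left(-102 + 81 \cdot 8100\right) \left(- \frac{1}{421462}\right) = \frac{496321}{\sqrt{-81671}} + \left(-102 + 656100\right) \left(- \frac{1}{421462}\right) = \frac{496321}{i \sqrt{81671}} + 655998 \left(- \frac{1}{421462}\right) = 496321 \left(- \frac{i \sqrt{81671}}{81671}\right) - \frac{327999}{210731} = - \frac{496321 i \sqrt{81671}}{81671} - \frac{327999}{210731} = - \frac{327999}{210731} - \frac{496321 i \sqrt{81671}}{81671}$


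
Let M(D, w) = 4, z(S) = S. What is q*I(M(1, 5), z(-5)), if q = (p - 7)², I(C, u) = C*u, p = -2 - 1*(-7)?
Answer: -80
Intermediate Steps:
p = 5 (p = -2 + 7 = 5)
q = 4 (q = (5 - 7)² = (-2)² = 4)
q*I(M(1, 5), z(-5)) = 4*(4*(-5)) = 4*(-20) = -80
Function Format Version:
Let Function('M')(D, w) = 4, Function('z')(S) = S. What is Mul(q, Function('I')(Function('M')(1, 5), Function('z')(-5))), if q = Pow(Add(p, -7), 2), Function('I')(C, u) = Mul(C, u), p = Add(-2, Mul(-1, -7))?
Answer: -80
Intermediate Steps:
p = 5 (p = Add(-2, 7) = 5)
q = 4 (q = Pow(Add(5, -7), 2) = Pow(-2, 2) = 4)
Mul(q, Function('I')(Function('M')(1, 5), Function('z')(-5))) = Mul(4, Mul(4, -5)) = Mul(4, -20) = -80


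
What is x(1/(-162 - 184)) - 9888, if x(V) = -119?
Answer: -10007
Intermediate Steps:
x(1/(-162 - 184)) - 9888 = -119 - 9888 = -10007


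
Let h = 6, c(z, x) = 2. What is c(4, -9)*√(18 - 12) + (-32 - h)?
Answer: -38 + 2*√6 ≈ -33.101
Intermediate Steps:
c(4, -9)*√(18 - 12) + (-32 - h) = 2*√(18 - 12) + (-32 - 1*6) = 2*√6 + (-32 - 6) = 2*√6 - 38 = -38 + 2*√6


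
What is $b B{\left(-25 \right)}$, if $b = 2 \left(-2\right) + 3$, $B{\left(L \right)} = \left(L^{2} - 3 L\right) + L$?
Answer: $-675$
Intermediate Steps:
$B{\left(L \right)} = L^{2} - 2 L$
$b = -1$ ($b = -4 + 3 = -1$)
$b B{\left(-25 \right)} = - \left(-25\right) \left(-2 - 25\right) = - \left(-25\right) \left(-27\right) = \left(-1\right) 675 = -675$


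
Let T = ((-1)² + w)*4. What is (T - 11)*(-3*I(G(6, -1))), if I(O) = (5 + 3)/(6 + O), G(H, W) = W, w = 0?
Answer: 168/5 ≈ 33.600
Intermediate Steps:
I(O) = 8/(6 + O)
T = 4 (T = ((-1)² + 0)*4 = (1 + 0)*4 = 1*4 = 4)
(T - 11)*(-3*I(G(6, -1))) = (4 - 11)*(-24/(6 - 1)) = -(-21)*8/5 = -7*(-24/5) = 168/5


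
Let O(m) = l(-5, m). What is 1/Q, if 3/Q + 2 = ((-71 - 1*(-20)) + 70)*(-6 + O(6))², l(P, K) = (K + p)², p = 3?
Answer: 106873/3 ≈ 35624.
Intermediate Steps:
l(P, K) = (3 + K)² (l(P, K) = (K + 3)² = (3 + K)²)
O(m) = (3 + m)²
Q = 3/106873 (Q = 3/(-2 + ((-71 - 1*(-20)) + 70)*(-6 + (3 + 6)²)²) = 3/(-2 + ((-71 + 20) + 70)*(-6 + 9²)²) = 3/(-2 + (-51 + 70)*(-6 + 81)²) = 3/(-2 + 19*75²) = 3/(-2 + 19*5625) = 3/(-2 + 106875) = 3/106873 ≈ 2.8071e-5)
1/Q = 1/(3/106873) = 106873/3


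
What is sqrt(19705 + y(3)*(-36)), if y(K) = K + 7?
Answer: sqrt(19345) ≈ 139.09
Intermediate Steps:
y(K) = 7 + K
sqrt(19705 + y(3)*(-36)) = sqrt(19705 + (7 + 3)*(-36)) = sqrt(19705 + 10*(-36)) = sqrt(19705 - 360) = sqrt(19345)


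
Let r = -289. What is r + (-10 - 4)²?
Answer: -93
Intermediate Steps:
r + (-10 - 4)² = -289 + (-10 - 4)² = -289 + (-14)² = -289 + 196 = -93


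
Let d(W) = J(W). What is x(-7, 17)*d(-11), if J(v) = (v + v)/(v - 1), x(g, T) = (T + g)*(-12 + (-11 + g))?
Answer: -550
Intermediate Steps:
x(g, T) = (-23 + g)*(T + g) (x(g, T) = (T + g)*(-23 + g) = (-23 + g)*(T + g))
J(v) = 2*v/(-1 + v) (J(v) = (2*v)/(-1 + v) = 2*v/(-1 + v))
d(W) = 2*W/(-1 + W)
x(-7, 17)*d(-11) = ((-7)² - 23*17 - 23*(-7) + 17*(-7))*(2*(-11)/(-1 - 11)) = (49 - 391 + 161 - 119)*(2*(-11)/(-12)) = -600*(-11)*(-1)/12 = -300*11/6 = -550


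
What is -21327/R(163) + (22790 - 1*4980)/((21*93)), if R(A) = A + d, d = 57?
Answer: -37733431/429660 ≈ -87.822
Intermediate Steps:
R(A) = 57 + A (R(A) = A + 57 = 57 + A)
-21327/R(163) + (22790 - 1*4980)/((21*93)) = -21327/(57 + 163) + (22790 - 1*4980)/((21*93)) = -21327/220 + (22790 - 4980)/1953 = -21327*1/220 + 17810*(1/1953) = -21327/220 + 17810/1953 = -37733431/429660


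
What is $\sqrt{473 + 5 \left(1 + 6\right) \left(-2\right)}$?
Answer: $\sqrt{403} \approx 20.075$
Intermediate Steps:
$\sqrt{473 + 5 \left(1 + 6\right) \left(-2\right)} = \sqrt{473 + 5 \cdot 7 \left(-2\right)} = \sqrt{473 + 35 \left(-2\right)} = \sqrt{473 - 70} = \sqrt{403}$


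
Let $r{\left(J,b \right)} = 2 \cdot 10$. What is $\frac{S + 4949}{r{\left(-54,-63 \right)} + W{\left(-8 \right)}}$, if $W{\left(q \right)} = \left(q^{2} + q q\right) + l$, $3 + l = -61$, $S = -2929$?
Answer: $\frac{505}{21} \approx 24.048$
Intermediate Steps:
$l = -64$ ($l = -3 - 61 = -64$)
$r{\left(J,b \right)} = 20$
$W{\left(q \right)} = -64 + 2 q^{2}$ ($W{\left(q \right)} = \left(q^{2} + q q\right) - 64 = \left(q^{2} + q^{2}\right) - 64 = 2 q^{2} - 64 = -64 + 2 q^{2}$)
$\frac{S + 4949}{r{\left(-54,-63 \right)} + W{\left(-8 \right)}} = \frac{-2929 + 4949}{20 - \left(64 - 2 \left(-8\right)^{2}\right)} = \frac{2020}{20 + \left(-64 + 2 \cdot 64\right)} = \frac{2020}{20 + \left(-64 + 128\right)} = \frac{2020}{20 + 64} = \frac{2020}{84} = 2020 \cdot \frac{1}{84} = \frac{505}{21}$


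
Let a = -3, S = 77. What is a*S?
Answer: -231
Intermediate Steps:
a*S = -3*77 = -231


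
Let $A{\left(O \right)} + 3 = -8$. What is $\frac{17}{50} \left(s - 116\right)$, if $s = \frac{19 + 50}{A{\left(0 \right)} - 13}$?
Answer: $- \frac{16167}{400} \approx -40.417$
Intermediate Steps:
$A{\left(O \right)} = -11$ ($A{\left(O \right)} = -3 - 8 = -11$)
$s = - \frac{23}{8}$ ($s = \frac{19 + 50}{-11 - 13} = \frac{69}{-24} = 69 \left(- \frac{1}{24}\right) = - \frac{23}{8} \approx -2.875$)
$\frac{17}{50} \left(s - 116\right) = \frac{17}{50} \left(- \frac{23}{8} - 116\right) = 17 \cdot \frac{1}{50} \left(- \frac{951}{8}\right) = \frac{17}{50} \left(- \frac{951}{8}\right) = - \frac{16167}{400}$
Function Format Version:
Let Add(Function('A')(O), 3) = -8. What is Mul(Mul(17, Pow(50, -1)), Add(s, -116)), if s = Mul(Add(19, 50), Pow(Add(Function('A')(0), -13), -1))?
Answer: Rational(-16167, 400) ≈ -40.417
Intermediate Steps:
Function('A')(O) = -11 (Function('A')(O) = Add(-3, -8) = -11)
s = Rational(-23, 8) (s = Mul(Add(19, 50), Pow(Add(-11, -13), -1)) = Mul(69, Pow(-24, -1)) = Mul(69, Rational(-1, 24)) = Rational(-23, 8) ≈ -2.8750)
Mul(Mul(17, Pow(50, -1)), Add(s, -116)) = Mul(Mul(17, Pow(50, -1)), Add(Rational(-23, 8), -116)) = Mul(Mul(17, Rational(1, 50)), Rational(-951, 8)) = Mul(Rational(17, 50), Rational(-951, 8)) = Rational(-16167, 400)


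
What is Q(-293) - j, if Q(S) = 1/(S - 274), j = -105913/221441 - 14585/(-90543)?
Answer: 1195349842465/3789437235507 ≈ 0.31544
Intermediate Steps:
j = -6359963774/20049932463 (j = -105913*1/221441 - 14585*(-1/90543) = -105913/221441 + 14585/90543 = -6359963774/20049932463 ≈ -0.31721)
Q(S) = 1/(-274 + S)
Q(-293) - j = 1/(-274 - 293) - 1*(-6359963774/20049932463) = 1/(-567) + 6359963774/20049932463 = -1/567 + 6359963774/20049932463 = 1195349842465/3789437235507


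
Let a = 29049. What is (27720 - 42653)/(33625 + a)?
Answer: -14933/62674 ≈ -0.23826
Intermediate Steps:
(27720 - 42653)/(33625 + a) = (27720 - 42653)/(33625 + 29049) = -14933/62674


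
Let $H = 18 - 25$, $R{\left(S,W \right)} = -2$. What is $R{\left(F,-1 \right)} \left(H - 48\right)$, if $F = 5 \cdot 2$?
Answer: $110$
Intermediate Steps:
$F = 10$
$H = -7$ ($H = 18 - 25 = -7$)
$R{\left(F,-1 \right)} \left(H - 48\right) = - 2 \left(-7 - 48\right) = \left(-2\right) \left(-55\right) = 110$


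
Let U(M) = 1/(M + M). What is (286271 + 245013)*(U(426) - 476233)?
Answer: -53892189152815/213 ≈ -2.5302e+11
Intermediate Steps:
U(M) = 1/(2*M)
(286271 + 245013)*(U(426) - 476233) = (286271 + 245013)*((1/2)/426 - 476233) = 531284*((1/2)*(1/426) - 476233) = 531284*(1/852 - 476233) = 531284*(-405750515/852) = -53892189152815/213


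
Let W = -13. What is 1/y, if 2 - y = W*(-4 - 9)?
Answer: -1/167 ≈ -0.0059880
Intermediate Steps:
y = -167 (y = 2 - (-13)*(-4 - 9) = 2 - (-13)*(-13) = 2 - 1*169 = 2 - 169 = -167)
1/y = 1/(-167) = -1/167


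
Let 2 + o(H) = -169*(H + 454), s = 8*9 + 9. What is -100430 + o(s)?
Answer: -190847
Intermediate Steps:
s = 81 (s = 72 + 9 = 81)
o(H) = -76728 - 169*H (o(H) = -2 - 169*(H + 454) = -2 - 169*(454 + H) = -2 + (-76726 - 169*H) = -76728 - 169*H)
-100430 + o(s) = -100430 + (-76728 - 169*81) = -100430 + (-76728 - 13689) = -100430 - 90417 = -190847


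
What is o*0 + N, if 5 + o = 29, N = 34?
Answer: 34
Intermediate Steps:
o = 24 (o = -5 + 29 = 24)
o*0 + N = 24*0 + 34 = 0 + 34 = 34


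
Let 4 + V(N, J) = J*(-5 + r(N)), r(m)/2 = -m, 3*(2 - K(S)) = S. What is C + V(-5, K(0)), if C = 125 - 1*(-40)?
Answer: 171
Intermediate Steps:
K(S) = 2 - S/3
r(m) = -2*m (r(m) = 2*(-m) = -2*m)
C = 165 (C = 125 + 40 = 165)
V(N, J) = -4 + J*(-5 - 2*N)
C + V(-5, K(0)) = 165 + (-4 - 5*(2 - ⅓*0) - 2*(2 - ⅓*0)*(-5)) = 165 + (-4 - 5*(2 + 0) - 2*(2 + 0)*(-5)) = 165 + (-4 - 5*2 - 2*2*(-5)) = 165 + (-4 - 10 + 20) = 165 + 6 = 171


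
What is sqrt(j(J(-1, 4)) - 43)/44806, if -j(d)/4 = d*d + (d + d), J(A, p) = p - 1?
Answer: I*sqrt(103)/44806 ≈ 0.00022651*I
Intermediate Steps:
J(A, p) = -1 + p
j(d) = -8*d - 4*d**2 (j(d) = -4*(d*d + (d + d)) = -4*(d**2 + 2*d) = -8*d - 4*d**2)
sqrt(j(J(-1, 4)) - 43)/44806 = sqrt(-4*(-1 + 4)*(2 + (-1 + 4)) - 43)/44806 = sqrt(-4*3*(2 + 3) - 43)/44806 = sqrt(-4*3*5 - 43)/44806 = sqrt(-60 - 43)/44806 = sqrt(-103)/44806 = (I*sqrt(103))/44806 = I*sqrt(103)/44806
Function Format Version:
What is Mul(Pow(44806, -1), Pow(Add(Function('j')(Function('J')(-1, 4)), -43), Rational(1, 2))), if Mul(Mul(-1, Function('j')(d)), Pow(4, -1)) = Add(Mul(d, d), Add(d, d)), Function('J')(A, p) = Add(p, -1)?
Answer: Mul(Rational(1, 44806), I, Pow(103, Rational(1, 2))) ≈ Mul(0.00022651, I)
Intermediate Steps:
Function('J')(A, p) = Add(-1, p)
Function('j')(d) = Add(Mul(-8, d), Mul(-4, Pow(d, 2))) (Function('j')(d) = Mul(-4, Add(Mul(d, d), Add(d, d))) = Mul(-4, Add(Pow(d, 2), Mul(2, d))) = Add(Mul(-8, d), Mul(-4, Pow(d, 2))))
Mul(Pow(44806, -1), Pow(Add(Function('j')(Function('J')(-1, 4)), -43), Rational(1, 2))) = Mul(Pow(44806, -1), Pow(Add(Mul(-4, Add(-1, 4), Add(2, Add(-1, 4))), -43), Rational(1, 2))) = Mul(Rational(1, 44806), Pow(Add(Mul(-4, 3, Add(2, 3)), -43), Rational(1, 2))) = Mul(Rational(1, 44806), Pow(Add(Mul(-4, 3, 5), -43), Rational(1, 2))) = Mul(Rational(1, 44806), Pow(Add(-60, -43), Rational(1, 2))) = Mul(Rational(1, 44806), Pow(-103, Rational(1, 2))) = Mul(Rational(1, 44806), Mul(I, Pow(103, Rational(1, 2)))) = Mul(Rational(1, 44806), I, Pow(103, Rational(1, 2)))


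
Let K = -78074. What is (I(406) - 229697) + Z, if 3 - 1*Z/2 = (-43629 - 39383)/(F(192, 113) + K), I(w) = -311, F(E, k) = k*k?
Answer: -15020446634/65305 ≈ -2.3000e+5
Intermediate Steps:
F(E, k) = k²
Z = 225806/65305 (Z = 6 - 2*(-43629 - 39383)/(113² - 78074) = 6 - (-166024)/(12769 - 78074) = 6 - (-166024)/(-65305) = 6 - (-166024)*(-1)/65305 = 6 - 2*83012/65305 = 6 - 166024/65305 = 225806/65305 ≈ 3.4577)
(I(406) - 229697) + Z = (-311 - 229697) + 225806/65305 = -230008 + 225806/65305 = -15020446634/65305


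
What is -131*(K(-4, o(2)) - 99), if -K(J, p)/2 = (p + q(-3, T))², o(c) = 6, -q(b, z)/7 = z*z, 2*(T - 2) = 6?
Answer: 7495951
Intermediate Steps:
T = 5 (T = 2 + (½)*6 = 2 + 3 = 5)
q(b, z) = -7*z² (q(b, z) = -7*z*z = -7*z²)
K(J, p) = -2*(-175 + p)² (K(J, p) = -2*(p - 7*5²)² = -2*(p - 7*25)² = -2*(p - 175)² = -2*(-175 + p)²)
-131*(K(-4, o(2)) - 99) = -131*(-2*(-175 + 6)² - 99) = -131*(-2*(-169)² - 99) = -131*(-2*28561 - 99) = -131*(-57122 - 99) = -131*(-57221) = 7495951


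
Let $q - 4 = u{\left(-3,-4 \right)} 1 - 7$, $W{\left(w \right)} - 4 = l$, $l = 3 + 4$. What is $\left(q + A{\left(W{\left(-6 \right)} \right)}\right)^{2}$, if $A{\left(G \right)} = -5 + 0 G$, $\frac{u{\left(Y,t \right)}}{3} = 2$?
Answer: $4$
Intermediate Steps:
$l = 7$
$W{\left(w \right)} = 11$ ($W{\left(w \right)} = 4 + 7 = 11$)
$u{\left(Y,t \right)} = 6$ ($u{\left(Y,t \right)} = 3 \cdot 2 = 6$)
$A{\left(G \right)} = -5$ ($A{\left(G \right)} = -5 + 0 = -5$)
$q = 3$ ($q = 4 + \left(6 \cdot 1 - 7\right) = 4 + \left(6 - 7\right) = 4 - 1 = 3$)
$\left(q + A{\left(W{\left(-6 \right)} \right)}\right)^{2} = \left(3 - 5\right)^{2} = \left(-2\right)^{2} = 4$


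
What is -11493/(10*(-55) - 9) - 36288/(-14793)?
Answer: 63433647/2756429 ≈ 23.013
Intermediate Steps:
-11493/(10*(-55) - 9) - 36288/(-14793) = -11493/(-550 - 9) - 36288*(-1/14793) = -11493/(-559) + 12096/4931 = -11493*(-1/559) + 12096/4931 = 11493/559 + 12096/4931 = 63433647/2756429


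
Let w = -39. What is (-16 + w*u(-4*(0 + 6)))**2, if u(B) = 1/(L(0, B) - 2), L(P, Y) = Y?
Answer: 841/4 ≈ 210.25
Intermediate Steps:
u(B) = 1/(-2 + B) (u(B) = 1/(B - 2) = 1/(-2 + B))
(-16 + w*u(-4*(0 + 6)))**2 = (-16 - 39/(-2 - 4*(0 + 6)))**2 = (-16 - 39/(-2 - 4*6))**2 = (-16 - 39/(-2 - 24))**2 = (-16 - 39/(-26))**2 = (-16 - 39*(-1/26))**2 = (-16 + 3/2)**2 = (-29/2)**2 = 841/4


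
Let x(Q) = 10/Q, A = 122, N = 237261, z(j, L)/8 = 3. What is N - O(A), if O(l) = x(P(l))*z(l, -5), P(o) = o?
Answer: 14472801/61 ≈ 2.3726e+5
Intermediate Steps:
z(j, L) = 24 (z(j, L) = 8*3 = 24)
O(l) = 240/l (O(l) = (10/l)*24 = 240/l)
N - O(A) = 237261 - 240/122 = 237261 - 1*120/61 = 237261 - 120/61 = 14472801/61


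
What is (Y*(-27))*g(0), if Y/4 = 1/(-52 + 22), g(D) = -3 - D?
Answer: -54/5 ≈ -10.800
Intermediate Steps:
Y = -2/15 (Y = 4/(-52 + 22) = 4/(-30) = 4*(-1/30) = -2/15 ≈ -0.13333)
(Y*(-27))*g(0) = (-2/15*(-27))*(-3 - 1*0) = 18*(-3 + 0)/5 = (18/5)*(-3) = -54/5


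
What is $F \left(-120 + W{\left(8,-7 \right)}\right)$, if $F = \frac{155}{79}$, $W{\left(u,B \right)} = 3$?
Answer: $- \frac{18135}{79} \approx -229.56$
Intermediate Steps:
$F = \frac{155}{79}$ ($F = 155 \cdot \frac{1}{79} = \frac{155}{79} \approx 1.962$)
$F \left(-120 + W{\left(8,-7 \right)}\right) = \frac{155 \left(-120 + 3\right)}{79} = \frac{155}{79} \left(-117\right) = - \frac{18135}{79}$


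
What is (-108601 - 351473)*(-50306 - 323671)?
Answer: 172057094298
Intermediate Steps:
(-108601 - 351473)*(-50306 - 323671) = -460074*(-373977) = 172057094298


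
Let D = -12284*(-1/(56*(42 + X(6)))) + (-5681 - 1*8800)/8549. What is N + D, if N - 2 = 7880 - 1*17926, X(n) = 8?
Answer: -60090191921/5984300 ≈ -10041.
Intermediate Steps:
D = 16117279/5984300 (D = -12284*(-1/(56*(42 + 8))) + (-5681 - 1*8800)/8549 = -12284/(50*(-56)) + (-5681 - 8800)*(1/8549) = -12284/(-2800) - 14481*1/8549 = -12284*(-1/2800) - 14481/8549 = 3071/700 - 14481/8549 = 16117279/5984300 ≈ 2.6933)
N = -10044 (N = 2 + (7880 - 1*17926) = 2 + (7880 - 17926) = 2 - 10046 = -10044)
N + D = -10044 + 16117279/5984300 = -60090191921/5984300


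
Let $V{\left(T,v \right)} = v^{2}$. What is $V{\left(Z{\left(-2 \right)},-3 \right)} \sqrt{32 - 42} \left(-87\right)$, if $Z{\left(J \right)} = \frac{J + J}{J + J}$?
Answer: $- 783 i \sqrt{10} \approx - 2476.1 i$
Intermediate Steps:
$Z{\left(J \right)} = 1$ ($Z{\left(J \right)} = \frac{2 J}{2 J} = 2 J \frac{1}{2 J} = 1$)
$V{\left(Z{\left(-2 \right)},-3 \right)} \sqrt{32 - 42} \left(-87\right) = \left(-3\right)^{2} \sqrt{32 - 42} \left(-87\right) = 9 \sqrt{-10} \left(-87\right) = 9 i \sqrt{10} \left(-87\right) = - 783 i \sqrt{10}$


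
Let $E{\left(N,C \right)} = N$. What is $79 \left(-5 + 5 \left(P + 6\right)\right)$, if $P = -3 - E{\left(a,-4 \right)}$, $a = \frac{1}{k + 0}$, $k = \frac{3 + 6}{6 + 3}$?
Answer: $395$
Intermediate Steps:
$k = 1$ ($k = \frac{9}{9} = 9 \cdot \frac{1}{9} = 1$)
$a = 1$ ($a = \frac{1}{1 + 0} = 1^{-1} = 1$)
$P = -4$ ($P = -3 - 1 = -4$)
$79 \left(-5 + 5 \left(P + 6\right)\right) = 79 \left(-5 + 5 \left(-4 + 6\right)\right) = 79 \left(-5 + 5 \cdot 2\right) = 79 \left(-5 + 10\right) = 79 \cdot 5 = 395$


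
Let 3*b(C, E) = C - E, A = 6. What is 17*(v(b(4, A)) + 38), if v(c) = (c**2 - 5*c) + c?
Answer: 6290/9 ≈ 698.89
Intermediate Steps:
b(C, E) = -E/3 + C/3 (b(C, E) = (C - E)/3 = -E/3 + C/3)
v(c) = c**2 - 4*c
17*(v(b(4, A)) + 38) = 17*((-1/3*6 + (1/3)*4)*(-4 + (-1/3*6 + (1/3)*4)) + 38) = 17*((-2 + 4/3)*(-4 + (-2 + 4/3)) + 38) = 17*(-2*(-4 - 2/3)/3 + 38) = 17*(-2/3*(-14/3) + 38) = 17*(28/9 + 38) = 17*(370/9) = 6290/9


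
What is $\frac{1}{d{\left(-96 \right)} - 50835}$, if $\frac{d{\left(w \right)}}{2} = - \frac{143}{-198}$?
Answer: $- \frac{9}{457502} \approx -1.9672 \cdot 10^{-5}$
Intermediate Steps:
$d{\left(w \right)} = \frac{13}{9}$ ($d{\left(w \right)} = 2 \left(- \frac{143}{-198}\right) = 2 \left(\left(-143\right) \left(- \frac{1}{198}\right)\right) = 2 \cdot \frac{13}{18} = \frac{13}{9}$)
$\frac{1}{d{\left(-96 \right)} - 50835} = \frac{1}{\frac{13}{9} - 50835} = \frac{1}{- \frac{457502}{9}} = - \frac{9}{457502}$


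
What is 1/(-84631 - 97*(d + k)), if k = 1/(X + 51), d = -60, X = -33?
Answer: -18/1418695 ≈ -1.2688e-5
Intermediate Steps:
k = 1/18 (k = 1/(-33 + 51) = 1/18 ≈ 0.055556)
1/(-84631 - 97*(d + k)) = 1/(-84631 - 97*(-60 + 1/18)) = 1/(-84631 - 97*(-1079/18)) = 1/(-84631 + 104663/18) = 1/(-1418695/18) = -18/1418695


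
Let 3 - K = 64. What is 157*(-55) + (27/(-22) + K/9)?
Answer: -1711315/198 ≈ -8643.0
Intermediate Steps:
K = -61 (K = 3 - 1*64 = 3 - 64 = -61)
157*(-55) + (27/(-22) + K/9) = 157*(-55) + (27/(-22) - 61/9) = -8635 + (27*(-1/22) - 61*⅑) = -8635 + (-27/22 - 61/9) = -8635 - 1585/198 = -1711315/198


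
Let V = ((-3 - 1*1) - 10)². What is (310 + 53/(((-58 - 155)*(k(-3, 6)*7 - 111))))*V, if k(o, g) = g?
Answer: 893000108/14697 ≈ 60761.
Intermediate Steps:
V = 196 (V = ((-3 - 1) - 10)² = (-4 - 10)² = (-14)² = 196)
(310 + 53/(((-58 - 155)*(k(-3, 6)*7 - 111))))*V = (310 + 53/(((-58 - 155)*(6*7 - 111))))*196 = (310 + 53/((-213*(42 - 111))))*196 = (310 + 53/((-213*(-69))))*196 = (310 + 53/14697)*196 = (4556123/14697)*196 = 893000108/14697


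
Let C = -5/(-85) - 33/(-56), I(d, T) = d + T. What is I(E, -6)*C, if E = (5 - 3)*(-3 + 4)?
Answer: -617/238 ≈ -2.5924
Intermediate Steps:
E = 2 (E = 2*1 = 2)
I(d, T) = T + d
C = 617/952 (C = -5*(-1/85) - 33*(-1/56) = 1/17 + 33/56 = 617/952 ≈ 0.64811)
I(E, -6)*C = (-6 + 2)*(617/952) = -4*617/952 = -617/238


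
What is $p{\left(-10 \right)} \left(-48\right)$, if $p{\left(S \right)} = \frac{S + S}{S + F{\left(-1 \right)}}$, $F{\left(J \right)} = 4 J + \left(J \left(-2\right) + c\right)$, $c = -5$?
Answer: $- \frac{960}{17} \approx -56.471$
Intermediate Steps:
$F{\left(J \right)} = -5 + 2 J$ ($F{\left(J \right)} = 4 J + \left(J \left(-2\right) - 5\right) = 4 J - \left(5 + 2 J\right) = -5 + 2 J$)
$p{\left(S \right)} = \frac{2 S}{-7 + S}$ ($p{\left(S \right)} = \frac{S + S}{S + \left(-5 + 2 \left(-1\right)\right)} = \frac{2 S}{S - 7} = \frac{2 S}{-7 + S}$)
$p{\left(-10 \right)} \left(-48\right) = 2 \left(-10\right) \frac{1}{-7 - 10} \left(-48\right) = 2 \left(-10\right) \frac{1}{-17} \left(-48\right) = 2 \left(-10\right) \left(- \frac{1}{17}\right) \left(-48\right) = \frac{20}{17} \left(-48\right) = - \frac{960}{17}$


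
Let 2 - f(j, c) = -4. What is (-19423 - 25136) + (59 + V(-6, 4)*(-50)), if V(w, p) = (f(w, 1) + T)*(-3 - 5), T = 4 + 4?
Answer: -38900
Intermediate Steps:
f(j, c) = 6 (f(j, c) = 2 - 1*(-4) = 2 + 4 = 6)
T = 8
V(w, p) = -112 (V(w, p) = (6 + 8)*(-3 - 5) = 14*(-8) = -112)
(-19423 - 25136) + (59 + V(-6, 4)*(-50)) = (-19423 - 25136) + (59 - 112*(-50)) = -44559 + (59 + 5600) = -44559 + 5659 = -38900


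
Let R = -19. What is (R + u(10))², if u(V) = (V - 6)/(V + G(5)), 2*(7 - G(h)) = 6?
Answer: 17161/49 ≈ 350.22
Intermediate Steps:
G(h) = 4 (G(h) = 7 - ½*6 = 7 - 3 = 4)
u(V) = (-6 + V)/(4 + V) (u(V) = (V - 6)/(V + 4) = (-6 + V)/(4 + V))
(R + u(10))² = (-19 + (-6 + 10)/(4 + 10))² = (-19 + 4/14)² = (-19 + (1/14)*4)² = (-19 + 2/7)² = (-131/7)² = 17161/49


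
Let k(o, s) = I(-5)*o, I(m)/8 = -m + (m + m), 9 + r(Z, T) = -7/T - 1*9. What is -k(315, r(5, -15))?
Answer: 12600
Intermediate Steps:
r(Z, T) = -18 - 7/T (r(Z, T) = -9 + (-7/T - 1*9) = -9 + (-7/T - 9) = -9 + (-9 - 7/T) = -18 - 7/T)
I(m) = 8*m (I(m) = 8*(-m + (m + m)) = 8*(-m + 2*m) = 8*m)
k(o, s) = -40*o (k(o, s) = (8*(-5))*o = -40*o)
-k(315, r(5, -15)) = -(-40)*315 = -1*(-12600) = 12600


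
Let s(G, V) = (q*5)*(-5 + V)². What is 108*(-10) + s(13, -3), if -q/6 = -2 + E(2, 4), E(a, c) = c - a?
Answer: -1080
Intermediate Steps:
q = 0 (q = -6*(-2 + (4 - 1*2)) = -6*(-2 + (4 - 2)) = -6*(-2 + 2) = -6*0 = 0)
s(G, V) = 0 (s(G, V) = (0*5)*(-5 + V)² = 0*(-5 + V)² = 0)
108*(-10) + s(13, -3) = 108*(-10) + 0 = -1080 + 0 = -1080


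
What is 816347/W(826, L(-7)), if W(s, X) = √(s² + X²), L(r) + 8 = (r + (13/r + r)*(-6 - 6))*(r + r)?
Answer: 816347*√659170/1318340 ≈ 502.74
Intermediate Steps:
L(r) = -8 + 2*r*(-156/r - 11*r) (L(r) = -8 + (r + (13/r + r)*(-6 - 6))*(r + r) = -8 + (r + (r + 13/r)*(-12))*(2*r) = -8 + (r + (-156/r - 12*r))*(2*r) = -8 + (-156/r - 11*r)*(2*r) = -8 + 2*r*(-156/r - 11*r))
W(s, X) = √(X² + s²)
816347/W(826, L(-7)) = 816347/(√((-320 - 22*(-7)²)² + 826²)) = 816347/(√((-320 - 22*49)² + 682276)) = 816347/(√((-320 - 1078)² + 682276)) = 816347/(√((-1398)² + 682276)) = 816347/(√(1954404 + 682276)) = 816347/(√2636680) = 816347/((2*√659170)) = 816347*(√659170/1318340) = 816347*√659170/1318340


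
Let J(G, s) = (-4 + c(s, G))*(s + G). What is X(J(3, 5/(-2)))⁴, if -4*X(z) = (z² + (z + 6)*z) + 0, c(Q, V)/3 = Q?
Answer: 4097152081/1048576 ≈ 3907.3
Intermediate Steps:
c(Q, V) = 3*Q
J(G, s) = (-4 + 3*s)*(G + s) (J(G, s) = (-4 + 3*s)*(s + G) = (-4 + 3*s)*(G + s))
X(z) = -z²/4 - z*(6 + z)/4 (X(z) = -((z² + (z + 6)*z) + 0)/4 = -((z² + (6 + z)*z) + 0)/4 = -((z² + z*(6 + z)) + 0)/4 = -(z² + z*(6 + z))/4 = -z²/4 - z*(6 + z)/4)
X(J(3, 5/(-2)))⁴ = (-(-4*3 - 20/(-2) + 3*(5/(-2))² + 3*3*(5/(-2)))*(3 + (-4*3 - 20/(-2) + 3*(5/(-2))² + 3*3*(5/(-2))))/2)⁴ = (-(-12 - 20*(-1)/2 + 3*(5*(-½))² + 3*3*(5*(-½)))*(3 + (-12 - 20*(-1)/2 + 3*(5*(-½))² + 3*3*(5*(-½))))/2)⁴ = (-(-12 - 4*(-5/2) + 3*(-5/2)² + 3*3*(-5/2))*(3 + (-12 - 4*(-5/2) + 3*(-5/2)² + 3*3*(-5/2)))/2)⁴ = (-(-12 + 10 + 3*(25/4) - 45/2)*(3 + (-12 + 10 + 3*(25/4) - 45/2))/2)⁴ = (-(-12 + 10 + 75/4 - 45/2)*(3 + (-12 + 10 + 75/4 - 45/2))/2)⁴ = (-½*(-23/4)*(3 - 23/4))⁴ = (-½*(-23/4)*(-11/4))⁴ = (-253/32)⁴ = 4097152081/1048576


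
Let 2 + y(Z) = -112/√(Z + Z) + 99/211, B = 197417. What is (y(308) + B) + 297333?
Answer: 104391927/211 - 4*√154/11 ≈ 4.9474e+5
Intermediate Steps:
y(Z) = -323/211 - 56*√2/√Z (y(Z) = -2 + (-112/√(Z + Z) + 99/211) = -2 + (-112*√2/(2*√Z) + 99*(1/211)) = -2 + (-112*√2/(2*√Z) + 99/211) = -2 + (-56*√2/√Z + 99/211) = -2 + (99/211 - 56*√2/√Z) = -323/211 - 56*√2/√Z)
(y(308) + B) + 297333 = ((-323/211 - 56*√2/√308) + 197417) + 297333 = ((-323/211 - 56*√2*√77/154) + 197417) + 297333 = ((-323/211 - 4*√154/11) + 197417) + 297333 = (41654664/211 - 4*√154/11) + 297333 = 104391927/211 - 4*√154/11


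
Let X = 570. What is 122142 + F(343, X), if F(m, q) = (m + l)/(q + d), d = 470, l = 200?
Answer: 127028223/1040 ≈ 1.2214e+5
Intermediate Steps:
F(m, q) = (200 + m)/(470 + q) (F(m, q) = (m + 200)/(q + 470) = (200 + m)/(470 + q))
122142 + F(343, X) = 122142 + (200 + 343)/(470 + 570) = 122142 + 543/1040 = 127028223/1040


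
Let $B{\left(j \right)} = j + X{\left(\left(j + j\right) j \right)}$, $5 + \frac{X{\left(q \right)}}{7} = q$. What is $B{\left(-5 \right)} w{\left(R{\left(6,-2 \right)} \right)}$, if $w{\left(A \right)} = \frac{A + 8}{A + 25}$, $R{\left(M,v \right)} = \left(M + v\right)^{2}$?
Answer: $\frac{7440}{41} \approx 181.46$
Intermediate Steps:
$X{\left(q \right)} = -35 + 7 q$
$w{\left(A \right)} = \frac{8 + A}{25 + A}$
$B{\left(j \right)} = -35 + j + 14 j^{2}$ ($B{\left(j \right)} = j + \left(-35 + 7 \left(j + j\right) j\right) = j + \left(-35 + 7 \cdot 2 j j\right) = j + \left(-35 + 7 \cdot 2 j^{2}\right) = j + \left(-35 + 14 j^{2}\right) = -35 + j + 14 j^{2}$)
$B{\left(-5 \right)} w{\left(R{\left(6,-2 \right)} \right)} = \left(-35 - 5 + 14 \left(-5\right)^{2}\right) \frac{8 + \left(6 - 2\right)^{2}}{25 + \left(6 - 2\right)^{2}} = \left(-35 - 5 + 14 \cdot 25\right) \frac{8 + 4^{2}}{25 + 4^{2}} = \left(-35 - 5 + 350\right) \frac{8 + 16}{25 + 16} = 310 \cdot \frac{1}{41} \cdot 24 = 310 \cdot \frac{24}{41} = \frac{7440}{41}$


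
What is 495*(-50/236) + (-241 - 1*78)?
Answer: -50017/118 ≈ -423.87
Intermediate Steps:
495*(-50/236) + (-241 - 1*78) = 495*(-50*1/236) + (-241 - 78) = 495*(-25/118) - 319 = -12375/118 - 319 = -50017/118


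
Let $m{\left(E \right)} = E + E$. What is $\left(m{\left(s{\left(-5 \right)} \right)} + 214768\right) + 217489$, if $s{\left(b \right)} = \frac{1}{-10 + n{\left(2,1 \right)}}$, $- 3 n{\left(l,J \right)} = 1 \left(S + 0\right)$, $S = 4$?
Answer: $\frac{7348366}{17} \approx 4.3226 \cdot 10^{5}$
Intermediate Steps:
$n{\left(l,J \right)} = - \frac{4}{3}$ ($n{\left(l,J \right)} = - \frac{1 \left(4 + 0\right)}{3} = - \frac{1 \cdot 4}{3} = \left(- \frac{1}{3}\right) 4 = - \frac{4}{3}$)
$s{\left(b \right)} = - \frac{3}{34}$ ($s{\left(b \right)} = \frac{1}{-10 - \frac{4}{3}} = \frac{1}{- \frac{34}{3}} = - \frac{3}{34}$)
$m{\left(E \right)} = 2 E$
$\left(m{\left(s{\left(-5 \right)} \right)} + 214768\right) + 217489 = \left(2 \left(- \frac{3}{34}\right) + 214768\right) + 217489 = \left(- \frac{3}{17} + 214768\right) + 217489 = \frac{3651053}{17} + 217489 = \frac{7348366}{17}$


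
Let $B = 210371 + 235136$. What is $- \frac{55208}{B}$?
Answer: $- \frac{55208}{445507} \approx -0.12392$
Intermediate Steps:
$B = 445507$
$- \frac{55208}{B} = - \frac{55208}{445507}$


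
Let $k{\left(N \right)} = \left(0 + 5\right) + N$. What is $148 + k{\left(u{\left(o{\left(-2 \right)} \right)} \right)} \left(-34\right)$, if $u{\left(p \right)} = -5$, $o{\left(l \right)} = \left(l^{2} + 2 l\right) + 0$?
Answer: $148$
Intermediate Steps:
$o{\left(l \right)} = l^{2} + 2 l$
$k{\left(N \right)} = 5 + N$
$148 + k{\left(u{\left(o{\left(-2 \right)} \right)} \right)} \left(-34\right) = 148 + \left(5 - 5\right) \left(-34\right) = 148 + 0 \left(-34\right) = 148 + 0 = 148$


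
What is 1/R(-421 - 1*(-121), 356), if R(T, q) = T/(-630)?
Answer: 21/10 ≈ 2.1000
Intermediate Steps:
R(T, q) = -T/630 (R(T, q) = T*(-1/630) = -T/630)
1/R(-421 - 1*(-121), 356) = 1/(-(-421 - 1*(-121))/630) = 1/(-(-421 + 121)/630) = 1/(-1/630*(-300)) = 1/(10/21) = 21/10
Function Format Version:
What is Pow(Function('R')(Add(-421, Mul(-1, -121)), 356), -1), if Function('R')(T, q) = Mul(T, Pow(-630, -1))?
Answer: Rational(21, 10) ≈ 2.1000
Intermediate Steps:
Function('R')(T, q) = Mul(Rational(-1, 630), T) (Function('R')(T, q) = Mul(T, Rational(-1, 630)) = Mul(Rational(-1, 630), T))
Pow(Function('R')(Add(-421, Mul(-1, -121)), 356), -1) = Pow(Mul(Rational(-1, 630), Add(-421, Mul(-1, -121))), -1) = Pow(Mul(Rational(-1, 630), Add(-421, 121)), -1) = Pow(Mul(Rational(-1, 630), -300), -1) = Pow(Rational(10, 21), -1) = Rational(21, 10)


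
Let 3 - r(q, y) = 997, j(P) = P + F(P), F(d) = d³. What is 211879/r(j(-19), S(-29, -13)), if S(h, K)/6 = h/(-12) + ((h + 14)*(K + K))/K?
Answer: -211879/994 ≈ -213.16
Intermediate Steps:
j(P) = P + P³
S(h, K) = 168 + 23*h/2 (S(h, K) = 6*(h/(-12) + ((h + 14)*(K + K))/K) = 6*(h*(-1/12) + ((14 + h)*(2*K))/K) = 6*(-h/12 + (2*K*(14 + h))/K) = 6*(-h/12 + (28 + 2*h)) = 6*(28 + 23*h/12) = 168 + 23*h/2)
r(q, y) = -994 (r(q, y) = 3 - 1*997 = 3 - 997 = -994)
211879/r(j(-19), S(-29, -13)) = 211879/(-994) = 211879*(-1/994) = -211879/994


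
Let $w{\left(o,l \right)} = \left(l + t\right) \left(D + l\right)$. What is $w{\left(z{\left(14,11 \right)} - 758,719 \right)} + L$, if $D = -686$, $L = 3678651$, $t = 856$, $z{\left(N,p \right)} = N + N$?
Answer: $3730626$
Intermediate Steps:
$z{\left(N,p \right)} = 2 N$
$w{\left(o,l \right)} = \left(-686 + l\right) \left(856 + l\right)$ ($w{\left(o,l \right)} = \left(l + 856\right) \left(-686 + l\right) = \left(856 + l\right) \left(-686 + l\right) = \left(-686 + l\right) \left(856 + l\right)$)
$w{\left(z{\left(14,11 \right)} - 758,719 \right)} + L = \left(-587216 + 719^{2} + 170 \cdot 719\right) + 3678651 = \left(-587216 + 516961 + 122230\right) + 3678651 = 51975 + 3678651 = 3730626$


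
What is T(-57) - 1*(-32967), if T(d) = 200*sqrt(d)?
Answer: 32967 + 200*I*sqrt(57) ≈ 32967.0 + 1510.0*I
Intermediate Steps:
T(-57) - 1*(-32967) = 200*sqrt(-57) - 1*(-32967) = 200*(I*sqrt(57)) + 32967 = 200*I*sqrt(57) + 32967 = 32967 + 200*I*sqrt(57)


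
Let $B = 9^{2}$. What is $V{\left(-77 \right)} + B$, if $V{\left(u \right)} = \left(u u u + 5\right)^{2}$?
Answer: $208417814865$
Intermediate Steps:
$B = 81$
$V{\left(u \right)} = \left(5 + u^{3}\right)^{2}$ ($V{\left(u \right)} = \left(u^{2} u + 5\right)^{2} = \left(u^{3} + 5\right)^{2} = \left(5 + u^{3}\right)^{2}$)
$V{\left(-77 \right)} + B = \left(5 + \left(-77\right)^{3}\right)^{2} + 81 = \left(5 - 456533\right)^{2} + 81 = \left(-456528\right)^{2} + 81 = 208417814784 + 81 = 208417814865$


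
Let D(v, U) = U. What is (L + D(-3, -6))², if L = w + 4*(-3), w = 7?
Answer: 121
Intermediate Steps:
L = -5 (L = 7 + 4*(-3) = 7 - 12 = -5)
(L + D(-3, -6))² = (-5 - 6)² = (-11)² = 121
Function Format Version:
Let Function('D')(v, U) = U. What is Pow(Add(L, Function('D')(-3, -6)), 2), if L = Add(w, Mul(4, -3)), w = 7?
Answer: 121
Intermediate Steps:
L = -5 (L = Add(7, Mul(4, -3)) = Add(7, -12) = -5)
Pow(Add(L, Function('D')(-3, -6)), 2) = Pow(Add(-5, -6), 2) = Pow(-11, 2) = 121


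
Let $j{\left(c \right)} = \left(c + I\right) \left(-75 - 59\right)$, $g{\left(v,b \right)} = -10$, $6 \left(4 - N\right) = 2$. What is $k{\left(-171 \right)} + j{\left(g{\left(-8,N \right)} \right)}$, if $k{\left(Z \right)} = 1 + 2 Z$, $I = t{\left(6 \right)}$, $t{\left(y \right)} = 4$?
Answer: $463$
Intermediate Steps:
$N = \frac{11}{3}$ ($N = 4 - \frac{1}{3} = \frac{11}{3} \approx 3.6667$)
$I = 4$
$j{\left(c \right)} = -536 - 134 c$ ($j{\left(c \right)} = \left(c + 4\right) \left(-75 - 59\right) = \left(4 + c\right) \left(-134\right) = -536 - 134 c$)
$k{\left(-171 \right)} + j{\left(g{\left(-8,N \right)} \right)} = \left(1 + 2 \left(-171\right)\right) - -804 = \left(1 - 342\right) + \left(-536 + 1340\right) = -341 + 804 = 463$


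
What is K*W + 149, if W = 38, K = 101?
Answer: 3987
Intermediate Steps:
K*W + 149 = 101*38 + 149 = 3838 + 149 = 3987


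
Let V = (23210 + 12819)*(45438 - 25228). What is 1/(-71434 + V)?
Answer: 1/728074656 ≈ 1.3735e-9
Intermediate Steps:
V = 728146090 (V = 36029*20210 = 728146090)
1/(-71434 + V) = 1/(-71434 + 728146090) = 1/728074656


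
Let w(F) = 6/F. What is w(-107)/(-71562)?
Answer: 1/1276189 ≈ 7.8358e-7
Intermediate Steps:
w(-107)/(-71562) = (6/(-107))/(-71562) = (6*(-1/107))*(-1/71562) = -6/107*(-1/71562) = 1/1276189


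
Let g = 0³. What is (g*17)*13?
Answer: 0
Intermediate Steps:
g = 0
(g*17)*13 = (0*17)*13 = 0*13 = 0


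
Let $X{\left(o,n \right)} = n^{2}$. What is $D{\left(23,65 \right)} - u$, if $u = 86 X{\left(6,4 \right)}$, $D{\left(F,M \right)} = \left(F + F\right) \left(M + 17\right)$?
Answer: $2396$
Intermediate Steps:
$D{\left(F,M \right)} = 2 F \left(17 + M\right)$
$u = 1376$ ($u = 86 \cdot 4^{2} = 86 \cdot 16 = 1376$)
$D{\left(23,65 \right)} - u = 2 \cdot 23 \left(17 + 65\right) - 1376 = 2 \cdot 23 \cdot 82 - 1376 = 3772 - 1376 = 2396$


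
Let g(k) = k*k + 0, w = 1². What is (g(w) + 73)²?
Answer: 5476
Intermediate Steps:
w = 1
g(k) = k² (g(k) = k² + 0 = k²)
(g(w) + 73)² = (1² + 73)² = (1 + 73)² = 74² = 5476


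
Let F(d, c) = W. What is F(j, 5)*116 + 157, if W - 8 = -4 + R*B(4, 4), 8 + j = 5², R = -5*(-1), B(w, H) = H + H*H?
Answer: 12221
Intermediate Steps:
B(w, H) = H + H²
R = 5
j = 17 (j = -8 + 5² = -8 + 25 = 17)
W = 104 (W = 8 + (-4 + 5*(4*(1 + 4))) = 8 + (-4 + 5*(4*5)) = 8 + (-4 + 5*20) = 8 + (-4 + 100) = 8 + 96 = 104)
F(d, c) = 104
F(j, 5)*116 + 157 = 104*116 + 157 = 12064 + 157 = 12221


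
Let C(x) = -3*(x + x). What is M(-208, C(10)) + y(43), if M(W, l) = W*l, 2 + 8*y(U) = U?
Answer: 99881/8 ≈ 12485.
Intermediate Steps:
C(x) = -6*x
y(U) = -1/4 + U/8
M(-208, C(10)) + y(43) = -(-1248)*10 + (-1/4 + (1/8)*43) = -208*(-60) + (-1/4 + 43/8) = 12480 + 41/8 = 99881/8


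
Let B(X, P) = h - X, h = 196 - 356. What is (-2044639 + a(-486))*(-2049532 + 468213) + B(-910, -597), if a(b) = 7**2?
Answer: 3233149014960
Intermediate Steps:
a(b) = 49
h = -160
B(X, P) = -160 - X
(-2044639 + a(-486))*(-2049532 + 468213) + B(-910, -597) = (-2044639 + 49)*(-2049532 + 468213) + (-160 - 1*(-910)) = -2044590*(-1581319) + (-160 + 910) = 3233149014210 + 750 = 3233149014960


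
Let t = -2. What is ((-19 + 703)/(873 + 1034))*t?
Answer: -1368/1907 ≈ -0.71736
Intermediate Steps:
((-19 + 703)/(873 + 1034))*t = ((-19 + 703)/(873 + 1034))*(-2) = (684/1907)*(-2) = -1368/1907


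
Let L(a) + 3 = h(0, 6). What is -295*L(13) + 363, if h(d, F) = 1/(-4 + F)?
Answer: 2201/2 ≈ 1100.5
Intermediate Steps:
L(a) = -5/2 (L(a) = -3 + 1/(-4 + 6) = -3 + 1/2 = -3 + ½ = -5/2)
-295*L(13) + 363 = -295*(-5/2) + 363 = 1475/2 + 363 = 2201/2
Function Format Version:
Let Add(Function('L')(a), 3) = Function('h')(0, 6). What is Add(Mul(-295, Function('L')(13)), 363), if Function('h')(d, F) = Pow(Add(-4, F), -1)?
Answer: Rational(2201, 2) ≈ 1100.5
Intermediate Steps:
Function('L')(a) = Rational(-5, 2) (Function('L')(a) = Add(-3, Pow(Add(-4, 6), -1)) = Add(-3, Pow(2, -1)) = Add(-3, Rational(1, 2)) = Rational(-5, 2))
Add(Mul(-295, Function('L')(13)), 363) = Add(Mul(-295, Rational(-5, 2)), 363) = Add(Rational(1475, 2), 363) = Rational(2201, 2)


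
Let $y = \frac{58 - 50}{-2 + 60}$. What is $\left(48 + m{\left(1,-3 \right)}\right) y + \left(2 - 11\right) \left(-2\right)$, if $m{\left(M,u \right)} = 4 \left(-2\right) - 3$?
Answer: $\frac{670}{29} \approx 23.103$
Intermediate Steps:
$m{\left(M,u \right)} = -11$ ($m{\left(M,u \right)} = -8 - 3 = -11$)
$y = \frac{4}{29}$ ($y = \frac{8}{58} = 8 \cdot \frac{1}{58} = \frac{4}{29} \approx 0.13793$)
$\left(48 + m{\left(1,-3 \right)}\right) y + \left(2 - 11\right) \left(-2\right) = \left(48 - 11\right) \frac{4}{29} + \left(2 - 11\right) \left(-2\right) = 37 \cdot \frac{4}{29} + \left(2 - 11\right) \left(-2\right) = \frac{148}{29} - -18 = \frac{148}{29} + 18 = \frac{670}{29}$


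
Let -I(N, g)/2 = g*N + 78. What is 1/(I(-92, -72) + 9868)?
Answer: -1/3536 ≈ -0.00028281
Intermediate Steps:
I(N, g) = -156 - 2*N*g (I(N, g) = -2*(g*N + 78) = -2*(N*g + 78) = -2*(78 + N*g) = -156 - 2*N*g)
1/(I(-92, -72) + 9868) = 1/((-156 - 2*(-92)*(-72)) + 9868) = 1/((-156 - 13248) + 9868) = 1/(-13404 + 9868) = 1/(-3536) = -1/3536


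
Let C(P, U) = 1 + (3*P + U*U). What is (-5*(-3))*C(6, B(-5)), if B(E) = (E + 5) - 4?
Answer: 525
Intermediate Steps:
B(E) = 1 + E (B(E) = (5 + E) - 4 = 1 + E)
C(P, U) = 1 + U² + 3*P (C(P, U) = 1 + (3*P + U²) = 1 + (U² + 3*P) = 1 + U² + 3*P)
(-5*(-3))*C(6, B(-5)) = (-5*(-3))*(1 + (1 - 5)² + 3*6) = 15*(1 + (-4)² + 18) = 15*(1 + 16 + 18) = 15*35 = 525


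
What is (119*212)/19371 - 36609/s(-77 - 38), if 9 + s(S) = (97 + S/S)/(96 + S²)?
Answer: 1349949769681/331495923 ≈ 4072.3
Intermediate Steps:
s(S) = -9 + 98/(96 + S²) (s(S) = -9 + (97 + S/S)/(96 + S²) = -9 + (97 + 1)/(96 + S²) = -9 + 98/(96 + S²))
(119*212)/19371 - 36609/s(-77 - 38) = (119*212)/19371 - 36609*(96 + (-77 - 38)²)/(-766 - 9*(-77 - 38)²) = 25228*(1/19371) - 36609*(96 + (-115)²)/(-766 - 9*(-115)²) = 25228/19371 - 36609*(96 + 13225)/(-766 - 9*13225) = 25228/19371 - 36609*13321/(-766 - 119025) = 25228/19371 - 36609/((1/13321)*(-119791)) = 25228/19371 - 36609/(-17113/1903) = 25228/19371 - 36609*(-1903/17113) = 25228/19371 + 69666927/17113 = 1349949769681/331495923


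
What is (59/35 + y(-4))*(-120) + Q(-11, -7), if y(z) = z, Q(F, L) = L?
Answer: 1895/7 ≈ 270.71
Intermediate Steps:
(59/35 + y(-4))*(-120) + Q(-11, -7) = (59/35 - 4)*(-120) - 7 = -81/35*(-120) - 7 = 1944/7 - 7 = 1895/7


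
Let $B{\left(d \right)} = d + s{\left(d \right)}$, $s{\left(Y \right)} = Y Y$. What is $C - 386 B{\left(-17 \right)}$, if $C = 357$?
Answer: $-104635$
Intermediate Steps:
$s{\left(Y \right)} = Y^{2}$
$B{\left(d \right)} = d + d^{2}$
$C - 386 B{\left(-17 \right)} = 357 - 386 \left(- 17 \left(1 - 17\right)\right) = 357 - 386 \left(\left(-17\right) \left(-16\right)\right) = 357 - 104992 = -104635$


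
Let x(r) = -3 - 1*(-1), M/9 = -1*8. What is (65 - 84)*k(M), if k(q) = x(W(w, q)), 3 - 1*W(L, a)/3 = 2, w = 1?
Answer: 38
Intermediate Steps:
M = -72 (M = 9*(-1*8) = 9*(-8) = -72)
W(L, a) = 3 (W(L, a) = 9 - 3*2 = 9 - 6 = 3)
x(r) = -2 (x(r) = -3 + 1 = -2)
k(q) = -2
(65 - 84)*k(M) = (65 - 84)*(-2) = -19*(-2) = 38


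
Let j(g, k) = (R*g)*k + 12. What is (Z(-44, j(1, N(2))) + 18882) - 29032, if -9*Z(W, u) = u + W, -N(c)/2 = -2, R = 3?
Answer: -91330/9 ≈ -10148.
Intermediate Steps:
N(c) = 4 (N(c) = -2*(-2) = 4)
j(g, k) = 12 + 3*g*k (j(g, k) = (3*g)*k + 12 = 3*g*k + 12 = 12 + 3*g*k)
Z(W, u) = -W/9 - u/9 (Z(W, u) = -(u + W)/9 = -(W + u)/9 = -W/9 - u/9)
(Z(-44, j(1, N(2))) + 18882) - 29032 = ((-1/9*(-44) - (12 + 3*1*4)/9) + 18882) - 29032 = ((44/9 - (12 + 12)/9) + 18882) - 29032 = ((44/9 - 1/9*24) + 18882) - 29032 = ((44/9 - 8/3) + 18882) - 29032 = (20/9 + 18882) - 29032 = 169958/9 - 29032 = -91330/9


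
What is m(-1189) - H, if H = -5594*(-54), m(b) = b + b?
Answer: -304454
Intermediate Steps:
m(b) = 2*b
H = 302076
m(-1189) - H = 2*(-1189) - 1*302076 = -2378 - 302076 = -304454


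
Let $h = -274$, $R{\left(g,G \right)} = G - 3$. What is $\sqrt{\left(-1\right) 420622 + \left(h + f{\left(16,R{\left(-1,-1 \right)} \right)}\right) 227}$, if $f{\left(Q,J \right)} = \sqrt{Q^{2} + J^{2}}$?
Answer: $2 \sqrt{-120705 + 227 \sqrt{17}} \approx 692.15 i$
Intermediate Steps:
$R{\left(g,G \right)} = -3 + G$ ($R{\left(g,G \right)} = G - 3 = -3 + G$)
$f{\left(Q,J \right)} = \sqrt{J^{2} + Q^{2}}$
$\sqrt{\left(-1\right) 420622 + \left(h + f{\left(16,R{\left(-1,-1 \right)} \right)}\right) 227} = \sqrt{\left(-1\right) 420622 + \left(-274 + \sqrt{\left(-3 - 1\right)^{2} + 16^{2}}\right) 227} = \sqrt{-420622 + \left(-274 + \sqrt{\left(-4\right)^{2} + 256}\right) 227} = \sqrt{-420622 + \left(-274 + \sqrt{16 + 256}\right) 227} = \sqrt{-420622 + \left(-274 + \sqrt{272}\right) 227} = \sqrt{-420622 + \left(-274 + 4 \sqrt{17}\right) 227} = \sqrt{-420622 - \left(62198 - 908 \sqrt{17}\right)} = \sqrt{-482820 + 908 \sqrt{17}}$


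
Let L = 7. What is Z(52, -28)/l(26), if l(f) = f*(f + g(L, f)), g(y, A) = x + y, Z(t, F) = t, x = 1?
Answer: 1/17 ≈ 0.058824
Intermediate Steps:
g(y, A) = 1 + y
l(f) = f*(8 + f) (l(f) = f*(f + (1 + 7)) = f*(f + 8) = f*(8 + f))
Z(52, -28)/l(26) = 52/((26*(8 + 26))) = 52/((26*34)) = 52/884 = 52*(1/884) = 1/17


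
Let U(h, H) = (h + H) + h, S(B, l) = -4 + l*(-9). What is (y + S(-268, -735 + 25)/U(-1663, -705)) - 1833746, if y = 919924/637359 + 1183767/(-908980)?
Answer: -4282434902018332816663/2335346079378420 ≈ -1.8337e+6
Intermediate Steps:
S(B, l) = -4 - 9*l
U(h, H) = H + 2*h (U(h, H) = (H + h) + h = H + 2*h)
y = 81707966167/579346583820 (y = 919924*(1/637359) + 1183767*(-1/908980) = 919924/637359 - 1183767/908980 = 81707966167/579346583820 ≈ 0.14103)
(y + S(-268, -735 + 25)/U(-1663, -705)) - 1833746 = (81707966167/579346583820 + (-4 - 9*(-735 + 25))/(-705 + 2*(-1663))) - 1833746 = (81707966167/579346583820 + (-4 - 9*(-710))/(-705 - 3326)) - 1833746 = (81707966167/579346583820 + (-4 + 6390)/(-4031)) - 1833746 = (81707966167/579346583820 + 6386*(-1/4031)) - 1833746 = (81707966167/579346583820 - 6386/4031) - 1833746 = -3370342472655343/2335346079378420 - 1833746 = -4282434902018332816663/2335346079378420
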